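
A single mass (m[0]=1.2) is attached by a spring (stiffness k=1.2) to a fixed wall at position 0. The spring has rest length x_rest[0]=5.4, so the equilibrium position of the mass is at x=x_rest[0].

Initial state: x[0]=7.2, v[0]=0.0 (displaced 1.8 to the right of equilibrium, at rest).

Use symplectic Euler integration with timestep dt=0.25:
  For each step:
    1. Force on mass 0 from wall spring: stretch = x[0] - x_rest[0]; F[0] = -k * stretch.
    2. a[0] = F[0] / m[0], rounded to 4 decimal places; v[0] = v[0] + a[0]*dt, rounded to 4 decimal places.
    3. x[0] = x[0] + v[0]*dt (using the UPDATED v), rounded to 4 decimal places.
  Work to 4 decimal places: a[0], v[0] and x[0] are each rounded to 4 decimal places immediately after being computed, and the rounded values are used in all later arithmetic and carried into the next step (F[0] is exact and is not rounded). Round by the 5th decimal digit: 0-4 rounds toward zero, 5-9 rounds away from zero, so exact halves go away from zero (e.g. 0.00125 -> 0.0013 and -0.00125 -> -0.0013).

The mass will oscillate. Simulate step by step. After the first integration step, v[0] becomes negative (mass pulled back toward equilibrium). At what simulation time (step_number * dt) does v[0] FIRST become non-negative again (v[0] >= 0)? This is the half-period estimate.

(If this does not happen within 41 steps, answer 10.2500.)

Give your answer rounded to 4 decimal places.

Step 0: x=[7.2000] v=[0.0000]
Step 1: x=[7.0875] v=[-0.4500]
Step 2: x=[6.8695] v=[-0.8719]
Step 3: x=[6.5597] v=[-1.2393]
Step 4: x=[6.1774] v=[-1.5292]
Step 5: x=[5.7465] v=[-1.7236]
Step 6: x=[5.2940] v=[-1.8102]
Step 7: x=[4.8481] v=[-1.7837]
Step 8: x=[4.4367] v=[-1.6457]
Step 9: x=[4.0855] v=[-1.4049]
Step 10: x=[3.8164] v=[-1.0763]
Step 11: x=[3.6463] v=[-0.6804]
Step 12: x=[3.5858] v=[-0.2420]
Step 13: x=[3.6387] v=[0.2116]
First v>=0 after going negative at step 13, time=3.2500

Answer: 3.2500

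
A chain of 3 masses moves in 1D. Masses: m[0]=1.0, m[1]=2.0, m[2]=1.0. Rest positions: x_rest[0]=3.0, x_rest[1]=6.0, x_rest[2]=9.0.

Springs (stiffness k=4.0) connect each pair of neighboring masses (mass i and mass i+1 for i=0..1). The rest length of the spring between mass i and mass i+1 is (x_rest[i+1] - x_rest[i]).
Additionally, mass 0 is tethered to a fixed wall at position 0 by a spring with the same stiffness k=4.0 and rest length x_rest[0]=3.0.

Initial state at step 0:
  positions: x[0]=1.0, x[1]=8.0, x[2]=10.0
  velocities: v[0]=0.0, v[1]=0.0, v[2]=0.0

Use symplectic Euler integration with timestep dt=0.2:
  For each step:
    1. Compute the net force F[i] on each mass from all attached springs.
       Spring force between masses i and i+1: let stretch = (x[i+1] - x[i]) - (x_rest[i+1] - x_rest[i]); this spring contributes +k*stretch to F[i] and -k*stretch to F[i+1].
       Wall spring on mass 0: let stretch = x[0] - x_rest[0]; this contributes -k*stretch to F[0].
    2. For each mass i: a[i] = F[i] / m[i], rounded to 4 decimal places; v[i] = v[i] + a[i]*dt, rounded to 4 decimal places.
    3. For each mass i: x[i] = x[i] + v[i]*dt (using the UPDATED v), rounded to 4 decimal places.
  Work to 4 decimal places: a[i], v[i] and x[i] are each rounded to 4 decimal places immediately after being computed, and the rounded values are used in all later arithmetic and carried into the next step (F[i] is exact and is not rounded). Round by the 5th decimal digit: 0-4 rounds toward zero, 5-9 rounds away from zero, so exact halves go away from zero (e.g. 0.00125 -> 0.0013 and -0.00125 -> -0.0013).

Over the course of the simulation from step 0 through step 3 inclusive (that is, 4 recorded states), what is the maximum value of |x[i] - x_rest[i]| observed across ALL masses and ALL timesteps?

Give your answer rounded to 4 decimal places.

Answer: 2.0474

Derivation:
Step 0: x=[1.0000 8.0000 10.0000] v=[0.0000 0.0000 0.0000]
Step 1: x=[1.9600 7.6000 10.1600] v=[4.8000 -2.0000 0.8000]
Step 2: x=[3.5088 6.9536 10.3904] v=[7.7440 -3.2320 1.1520]
Step 3: x=[5.0474 6.3066 10.5509] v=[7.6928 -3.2352 0.8026]
Max displacement = 2.0474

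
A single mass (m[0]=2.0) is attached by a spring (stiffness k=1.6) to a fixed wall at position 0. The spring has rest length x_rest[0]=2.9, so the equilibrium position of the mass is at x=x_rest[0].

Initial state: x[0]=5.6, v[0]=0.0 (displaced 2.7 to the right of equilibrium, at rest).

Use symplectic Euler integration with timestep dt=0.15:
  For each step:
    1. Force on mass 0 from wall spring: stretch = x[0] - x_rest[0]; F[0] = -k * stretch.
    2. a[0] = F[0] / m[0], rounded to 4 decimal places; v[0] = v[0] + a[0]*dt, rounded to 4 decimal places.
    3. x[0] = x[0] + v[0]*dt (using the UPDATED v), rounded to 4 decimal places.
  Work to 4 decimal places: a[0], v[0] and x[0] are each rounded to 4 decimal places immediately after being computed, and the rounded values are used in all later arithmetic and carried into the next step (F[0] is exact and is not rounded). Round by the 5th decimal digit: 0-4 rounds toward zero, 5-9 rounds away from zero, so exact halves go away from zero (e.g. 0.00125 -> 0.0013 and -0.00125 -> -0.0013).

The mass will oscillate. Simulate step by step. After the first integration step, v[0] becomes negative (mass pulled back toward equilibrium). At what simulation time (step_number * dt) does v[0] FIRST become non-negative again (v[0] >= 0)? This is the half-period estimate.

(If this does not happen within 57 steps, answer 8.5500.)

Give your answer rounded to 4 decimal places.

Step 0: x=[5.6000] v=[0.0000]
Step 1: x=[5.5514] v=[-0.3240]
Step 2: x=[5.4551] v=[-0.6422]
Step 3: x=[5.3128] v=[-0.9488]
Step 4: x=[5.1271] v=[-1.2383]
Step 5: x=[4.9013] v=[-1.5056]
Step 6: x=[4.6394] v=[-1.7458]
Step 7: x=[4.3462] v=[-1.9545]
Step 8: x=[4.0270] v=[-2.1281]
Step 9: x=[3.6875] v=[-2.2633]
Step 10: x=[3.3338] v=[-2.3578]
Step 11: x=[2.9723] v=[-2.4099]
Step 12: x=[2.6095] v=[-2.4186]
Step 13: x=[2.2519] v=[-2.3837]
Step 14: x=[1.9060] v=[-2.3059]
Step 15: x=[1.5780] v=[-2.1866]
Step 16: x=[1.2738] v=[-2.0280]
Step 17: x=[0.9989] v=[-1.8329]
Step 18: x=[0.7582] v=[-1.6048]
Step 19: x=[0.5560] v=[-1.3478]
Step 20: x=[0.3960] v=[-1.0665]
Step 21: x=[0.2811] v=[-0.7660]
Step 22: x=[0.2133] v=[-0.4517]
Step 23: x=[0.1939] v=[-0.1293]
Step 24: x=[0.2232] v=[0.1954]
First v>=0 after going negative at step 24, time=3.6000

Answer: 3.6000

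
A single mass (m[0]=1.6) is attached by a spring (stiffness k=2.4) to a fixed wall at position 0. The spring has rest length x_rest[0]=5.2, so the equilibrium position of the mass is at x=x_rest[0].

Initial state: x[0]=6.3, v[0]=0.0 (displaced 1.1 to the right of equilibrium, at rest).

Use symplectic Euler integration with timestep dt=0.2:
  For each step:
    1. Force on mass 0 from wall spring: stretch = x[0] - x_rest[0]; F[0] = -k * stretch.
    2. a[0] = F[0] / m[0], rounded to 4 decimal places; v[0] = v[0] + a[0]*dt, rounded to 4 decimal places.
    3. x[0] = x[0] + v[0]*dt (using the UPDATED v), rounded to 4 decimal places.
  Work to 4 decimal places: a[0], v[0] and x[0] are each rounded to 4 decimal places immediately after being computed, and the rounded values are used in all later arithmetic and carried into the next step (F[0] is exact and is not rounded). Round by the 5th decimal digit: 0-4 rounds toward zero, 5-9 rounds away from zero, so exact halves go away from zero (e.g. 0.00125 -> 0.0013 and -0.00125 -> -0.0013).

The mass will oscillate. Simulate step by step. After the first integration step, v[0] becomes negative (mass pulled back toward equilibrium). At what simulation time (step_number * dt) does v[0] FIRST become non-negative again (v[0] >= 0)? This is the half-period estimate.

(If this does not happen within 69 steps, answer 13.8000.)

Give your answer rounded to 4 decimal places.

Step 0: x=[6.3000] v=[0.0000]
Step 1: x=[6.2340] v=[-0.3300]
Step 2: x=[6.1060] v=[-0.6402]
Step 3: x=[5.9236] v=[-0.9120]
Step 4: x=[5.6978] v=[-1.1291]
Step 5: x=[5.4421] v=[-1.2784]
Step 6: x=[5.1719] v=[-1.3510]
Step 7: x=[4.9034] v=[-1.3426]
Step 8: x=[4.6527] v=[-1.2536]
Step 9: x=[4.4348] v=[-1.0894]
Step 10: x=[4.2628] v=[-0.8598]
Step 11: x=[4.1471] v=[-0.5786]
Step 12: x=[4.0946] v=[-0.2627]
Step 13: x=[4.1084] v=[0.0689]
First v>=0 after going negative at step 13, time=2.6000

Answer: 2.6000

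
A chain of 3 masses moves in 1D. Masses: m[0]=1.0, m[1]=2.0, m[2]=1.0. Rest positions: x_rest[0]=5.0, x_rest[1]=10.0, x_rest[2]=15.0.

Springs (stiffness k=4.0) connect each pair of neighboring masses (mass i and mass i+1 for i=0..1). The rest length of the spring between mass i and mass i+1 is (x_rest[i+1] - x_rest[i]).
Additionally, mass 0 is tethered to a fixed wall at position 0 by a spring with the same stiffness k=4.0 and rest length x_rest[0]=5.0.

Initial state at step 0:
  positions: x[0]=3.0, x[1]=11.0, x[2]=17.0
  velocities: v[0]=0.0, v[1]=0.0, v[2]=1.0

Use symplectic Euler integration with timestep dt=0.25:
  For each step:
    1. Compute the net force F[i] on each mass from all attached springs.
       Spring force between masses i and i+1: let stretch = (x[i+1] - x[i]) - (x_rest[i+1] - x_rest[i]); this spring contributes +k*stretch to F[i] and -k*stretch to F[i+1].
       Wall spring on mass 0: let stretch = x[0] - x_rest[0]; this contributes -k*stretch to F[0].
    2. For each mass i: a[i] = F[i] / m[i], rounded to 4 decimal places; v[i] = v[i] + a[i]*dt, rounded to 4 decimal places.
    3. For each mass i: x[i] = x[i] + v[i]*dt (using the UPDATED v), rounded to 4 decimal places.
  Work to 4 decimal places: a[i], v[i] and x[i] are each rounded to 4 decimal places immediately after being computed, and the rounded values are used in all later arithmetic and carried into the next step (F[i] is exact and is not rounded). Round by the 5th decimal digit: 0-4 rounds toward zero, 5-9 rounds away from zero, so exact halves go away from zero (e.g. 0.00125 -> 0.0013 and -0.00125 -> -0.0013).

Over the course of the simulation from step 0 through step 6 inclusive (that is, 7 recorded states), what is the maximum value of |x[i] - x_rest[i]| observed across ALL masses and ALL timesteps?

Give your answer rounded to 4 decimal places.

Step 0: x=[3.0000 11.0000 17.0000] v=[0.0000 0.0000 1.0000]
Step 1: x=[4.2500 10.7500 17.0000] v=[5.0000 -1.0000 0.0000]
Step 2: x=[6.0625 10.4688 16.6875] v=[7.2500 -1.1250 -1.2500]
Step 3: x=[7.4610 10.4141 16.0703] v=[5.5938 -0.2188 -2.4687]
Step 4: x=[7.7325 10.6973 15.2891] v=[1.0859 1.1328 -3.1249]
Step 5: x=[6.8121 11.1839 14.6099] v=[-3.6818 1.9463 -2.7167]
Step 6: x=[5.2816 11.5523 14.3242] v=[-6.1221 1.4734 -1.1427]
Max displacement = 2.7325

Answer: 2.7325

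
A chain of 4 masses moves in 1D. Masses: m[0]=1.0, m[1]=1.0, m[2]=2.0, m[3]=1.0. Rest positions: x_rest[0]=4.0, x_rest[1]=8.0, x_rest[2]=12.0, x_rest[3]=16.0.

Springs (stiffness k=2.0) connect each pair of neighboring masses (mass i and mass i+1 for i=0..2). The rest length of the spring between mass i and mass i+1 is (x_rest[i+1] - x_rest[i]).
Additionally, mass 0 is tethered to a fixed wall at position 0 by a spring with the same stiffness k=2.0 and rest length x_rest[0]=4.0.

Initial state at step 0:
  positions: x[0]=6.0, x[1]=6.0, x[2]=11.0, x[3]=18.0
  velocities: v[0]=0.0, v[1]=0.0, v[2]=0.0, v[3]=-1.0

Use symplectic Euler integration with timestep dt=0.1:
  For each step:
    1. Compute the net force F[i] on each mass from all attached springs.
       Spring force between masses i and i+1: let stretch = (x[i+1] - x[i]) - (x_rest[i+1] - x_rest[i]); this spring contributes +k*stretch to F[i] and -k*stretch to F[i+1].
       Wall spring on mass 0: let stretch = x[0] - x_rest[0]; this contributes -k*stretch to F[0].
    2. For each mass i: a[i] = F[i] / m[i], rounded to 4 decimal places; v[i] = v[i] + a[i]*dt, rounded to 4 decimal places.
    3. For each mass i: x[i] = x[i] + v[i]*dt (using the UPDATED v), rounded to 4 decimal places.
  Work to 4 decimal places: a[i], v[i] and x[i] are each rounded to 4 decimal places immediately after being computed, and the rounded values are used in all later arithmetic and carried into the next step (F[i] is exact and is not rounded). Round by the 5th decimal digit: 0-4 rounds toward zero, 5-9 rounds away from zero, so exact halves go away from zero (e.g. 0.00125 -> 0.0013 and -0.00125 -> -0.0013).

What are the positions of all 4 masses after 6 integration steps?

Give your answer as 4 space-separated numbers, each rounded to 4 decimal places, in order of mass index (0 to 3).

Answer: 3.9242 7.7095 11.3837 16.3160

Derivation:
Step 0: x=[6.0000 6.0000 11.0000 18.0000] v=[0.0000 0.0000 0.0000 -1.0000]
Step 1: x=[5.8800 6.1000 11.0200 17.8400] v=[-1.2000 1.0000 0.2000 -1.6000]
Step 2: x=[5.6468 6.2940 11.0590 17.6236] v=[-2.3320 1.9400 0.3900 -2.1640]
Step 3: x=[5.3136 6.5704 11.1160 17.3559] v=[-3.3319 2.7636 0.5700 -2.6769]
Step 4: x=[4.8993 6.9125 11.1899 17.0434] v=[-4.1433 3.4214 0.7394 -3.1249]
Step 5: x=[4.4273 7.2999 11.2796 16.6938] v=[-4.7205 3.8742 0.8970 -3.4956]
Step 6: x=[3.9242 7.7095 11.3837 16.3160] v=[-5.0314 4.0956 1.0405 -3.7784]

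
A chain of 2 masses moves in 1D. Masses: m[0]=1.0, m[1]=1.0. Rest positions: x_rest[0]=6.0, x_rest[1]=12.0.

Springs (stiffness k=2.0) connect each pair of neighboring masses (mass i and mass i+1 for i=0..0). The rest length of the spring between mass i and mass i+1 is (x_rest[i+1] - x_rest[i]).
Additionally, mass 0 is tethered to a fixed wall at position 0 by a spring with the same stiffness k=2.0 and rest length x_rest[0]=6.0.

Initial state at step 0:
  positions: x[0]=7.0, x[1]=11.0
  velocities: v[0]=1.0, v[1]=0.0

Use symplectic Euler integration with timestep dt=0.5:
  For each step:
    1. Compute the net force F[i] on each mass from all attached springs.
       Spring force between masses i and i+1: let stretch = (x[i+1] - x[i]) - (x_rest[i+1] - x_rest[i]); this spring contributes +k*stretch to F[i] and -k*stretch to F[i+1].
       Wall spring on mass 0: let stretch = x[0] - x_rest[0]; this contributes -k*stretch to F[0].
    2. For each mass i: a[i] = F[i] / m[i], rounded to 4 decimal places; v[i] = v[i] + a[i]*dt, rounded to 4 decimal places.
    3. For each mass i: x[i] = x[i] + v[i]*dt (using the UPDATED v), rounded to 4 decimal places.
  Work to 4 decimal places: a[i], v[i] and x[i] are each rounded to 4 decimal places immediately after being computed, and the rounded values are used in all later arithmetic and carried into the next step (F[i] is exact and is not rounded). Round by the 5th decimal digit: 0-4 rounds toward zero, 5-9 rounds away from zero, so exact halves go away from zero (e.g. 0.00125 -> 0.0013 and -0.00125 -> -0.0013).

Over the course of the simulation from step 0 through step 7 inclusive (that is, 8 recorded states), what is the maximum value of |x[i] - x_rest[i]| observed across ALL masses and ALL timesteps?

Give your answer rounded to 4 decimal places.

Answer: 1.6250

Derivation:
Step 0: x=[7.0000 11.0000] v=[1.0000 0.0000]
Step 1: x=[6.0000 12.0000] v=[-2.0000 2.0000]
Step 2: x=[5.0000 13.0000] v=[-2.0000 2.0000]
Step 3: x=[5.5000 13.0000] v=[1.0000 0.0000]
Step 4: x=[7.0000 12.2500] v=[3.0000 -1.5000]
Step 5: x=[7.6250 11.8750] v=[1.2500 -0.7500]
Step 6: x=[6.5625 12.3750] v=[-2.1250 1.0000]
Step 7: x=[5.1250 12.9688] v=[-2.8750 1.1875]
Max displacement = 1.6250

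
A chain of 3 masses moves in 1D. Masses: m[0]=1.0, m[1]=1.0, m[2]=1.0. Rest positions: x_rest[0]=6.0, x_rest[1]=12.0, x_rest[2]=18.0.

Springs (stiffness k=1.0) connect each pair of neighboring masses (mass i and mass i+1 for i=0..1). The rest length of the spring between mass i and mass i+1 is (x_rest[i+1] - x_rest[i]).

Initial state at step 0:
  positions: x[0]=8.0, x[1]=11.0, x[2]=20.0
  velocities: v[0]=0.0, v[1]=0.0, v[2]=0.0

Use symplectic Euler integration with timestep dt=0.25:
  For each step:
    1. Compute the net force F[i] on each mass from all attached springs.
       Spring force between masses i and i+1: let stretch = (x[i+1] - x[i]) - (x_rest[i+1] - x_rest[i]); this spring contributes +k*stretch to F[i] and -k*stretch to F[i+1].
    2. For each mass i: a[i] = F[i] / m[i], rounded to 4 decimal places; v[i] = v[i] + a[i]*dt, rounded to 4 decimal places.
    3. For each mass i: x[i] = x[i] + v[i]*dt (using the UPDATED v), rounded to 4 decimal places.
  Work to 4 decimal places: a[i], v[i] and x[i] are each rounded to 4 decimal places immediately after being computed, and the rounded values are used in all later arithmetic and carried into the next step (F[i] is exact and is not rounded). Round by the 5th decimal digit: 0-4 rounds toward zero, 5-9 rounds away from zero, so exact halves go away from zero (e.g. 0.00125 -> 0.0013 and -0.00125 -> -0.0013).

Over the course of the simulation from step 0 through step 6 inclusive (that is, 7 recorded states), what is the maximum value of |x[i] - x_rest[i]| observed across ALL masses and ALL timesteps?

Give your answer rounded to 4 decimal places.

Step 0: x=[8.0000 11.0000 20.0000] v=[0.0000 0.0000 0.0000]
Step 1: x=[7.8125 11.3750 19.8125] v=[-0.7500 1.5000 -0.7500]
Step 2: x=[7.4727 12.0547 19.4727] v=[-1.3594 2.7188 -1.3594]
Step 3: x=[7.0442 12.9117 19.0442] v=[-1.7139 3.4278 -1.7139]
Step 4: x=[6.6075 13.7852 18.6075] v=[-1.7470 3.4941 -1.7470]
Step 5: x=[6.2444 14.5115 18.2444] v=[-1.4526 2.9053 -1.4526]
Step 6: x=[6.0230 14.9545 18.0230] v=[-0.8858 1.7718 -0.8858]
Max displacement = 2.9545

Answer: 2.9545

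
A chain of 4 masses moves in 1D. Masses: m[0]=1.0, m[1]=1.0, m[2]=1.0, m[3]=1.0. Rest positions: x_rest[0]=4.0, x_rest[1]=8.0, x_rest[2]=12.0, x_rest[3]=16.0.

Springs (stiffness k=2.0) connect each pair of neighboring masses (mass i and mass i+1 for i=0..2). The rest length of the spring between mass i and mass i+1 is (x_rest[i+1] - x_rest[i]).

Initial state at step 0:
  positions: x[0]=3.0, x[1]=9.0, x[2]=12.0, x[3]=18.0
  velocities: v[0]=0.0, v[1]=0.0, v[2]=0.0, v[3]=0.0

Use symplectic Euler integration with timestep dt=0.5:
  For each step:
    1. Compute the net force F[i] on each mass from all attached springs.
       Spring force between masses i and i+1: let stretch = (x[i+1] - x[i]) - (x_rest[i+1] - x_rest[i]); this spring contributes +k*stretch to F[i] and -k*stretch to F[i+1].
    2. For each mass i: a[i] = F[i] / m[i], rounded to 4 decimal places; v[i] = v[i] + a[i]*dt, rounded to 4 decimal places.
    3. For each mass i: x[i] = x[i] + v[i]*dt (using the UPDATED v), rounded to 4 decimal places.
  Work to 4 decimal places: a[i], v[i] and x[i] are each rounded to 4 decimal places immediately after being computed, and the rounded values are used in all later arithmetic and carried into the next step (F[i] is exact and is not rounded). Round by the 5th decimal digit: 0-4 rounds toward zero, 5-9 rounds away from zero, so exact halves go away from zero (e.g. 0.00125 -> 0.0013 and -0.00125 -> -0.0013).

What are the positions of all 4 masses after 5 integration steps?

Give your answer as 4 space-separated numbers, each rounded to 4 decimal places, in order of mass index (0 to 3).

Answer: 5.6250 9.0000 12.0000 15.3750

Derivation:
Step 0: x=[3.0000 9.0000 12.0000 18.0000] v=[0.0000 0.0000 0.0000 0.0000]
Step 1: x=[4.0000 7.5000 13.5000 17.0000] v=[2.0000 -3.0000 3.0000 -2.0000]
Step 2: x=[4.7500 7.2500 13.7500 16.2500] v=[1.5000 -0.5000 0.5000 -1.5000]
Step 3: x=[4.7500 9.0000 12.0000 16.2500] v=[0.0000 3.5000 -3.5000 0.0000]
Step 4: x=[4.8750 10.1250 10.8750 16.1250] v=[0.2500 2.2500 -2.2500 -0.2500]
Step 5: x=[5.6250 9.0000 12.0000 15.3750] v=[1.5000 -2.2500 2.2500 -1.5000]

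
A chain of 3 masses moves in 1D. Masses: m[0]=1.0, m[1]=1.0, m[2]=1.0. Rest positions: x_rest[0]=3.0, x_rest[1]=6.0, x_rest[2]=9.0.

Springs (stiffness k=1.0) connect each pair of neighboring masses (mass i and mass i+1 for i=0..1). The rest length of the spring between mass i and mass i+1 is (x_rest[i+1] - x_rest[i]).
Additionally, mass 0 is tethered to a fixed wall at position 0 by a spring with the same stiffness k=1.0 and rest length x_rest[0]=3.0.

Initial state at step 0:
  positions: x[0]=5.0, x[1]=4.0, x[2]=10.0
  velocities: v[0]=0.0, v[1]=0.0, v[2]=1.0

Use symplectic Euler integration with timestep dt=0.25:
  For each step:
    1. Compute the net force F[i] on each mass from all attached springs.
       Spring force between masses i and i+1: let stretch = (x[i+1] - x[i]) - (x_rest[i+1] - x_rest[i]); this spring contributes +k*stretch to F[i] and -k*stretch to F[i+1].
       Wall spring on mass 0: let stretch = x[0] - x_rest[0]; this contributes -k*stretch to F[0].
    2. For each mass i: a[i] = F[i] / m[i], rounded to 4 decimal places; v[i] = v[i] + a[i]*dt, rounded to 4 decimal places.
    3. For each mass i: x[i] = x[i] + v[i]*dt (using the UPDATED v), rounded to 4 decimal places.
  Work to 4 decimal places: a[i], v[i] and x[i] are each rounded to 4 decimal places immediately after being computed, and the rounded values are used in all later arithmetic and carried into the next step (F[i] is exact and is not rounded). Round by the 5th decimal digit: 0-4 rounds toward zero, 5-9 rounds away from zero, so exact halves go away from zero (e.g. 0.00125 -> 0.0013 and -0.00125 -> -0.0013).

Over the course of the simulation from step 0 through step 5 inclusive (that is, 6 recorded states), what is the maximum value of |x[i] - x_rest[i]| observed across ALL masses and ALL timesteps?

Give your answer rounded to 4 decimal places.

Step 0: x=[5.0000 4.0000 10.0000] v=[0.0000 0.0000 1.0000]
Step 1: x=[4.6250 4.4375 10.0625] v=[-1.5000 1.7500 0.2500]
Step 2: x=[3.9492 5.2383 9.9609] v=[-2.7031 3.2031 -0.4063]
Step 3: x=[3.1072 6.2537 9.7517] v=[-3.3681 4.0615 -0.8370]
Step 4: x=[2.2676 7.2911 9.5113] v=[-3.3583 4.1494 -0.9615]
Step 5: x=[1.6003 8.1533 9.3197] v=[-2.6693 3.4486 -0.7666]
Max displacement = 2.1533

Answer: 2.1533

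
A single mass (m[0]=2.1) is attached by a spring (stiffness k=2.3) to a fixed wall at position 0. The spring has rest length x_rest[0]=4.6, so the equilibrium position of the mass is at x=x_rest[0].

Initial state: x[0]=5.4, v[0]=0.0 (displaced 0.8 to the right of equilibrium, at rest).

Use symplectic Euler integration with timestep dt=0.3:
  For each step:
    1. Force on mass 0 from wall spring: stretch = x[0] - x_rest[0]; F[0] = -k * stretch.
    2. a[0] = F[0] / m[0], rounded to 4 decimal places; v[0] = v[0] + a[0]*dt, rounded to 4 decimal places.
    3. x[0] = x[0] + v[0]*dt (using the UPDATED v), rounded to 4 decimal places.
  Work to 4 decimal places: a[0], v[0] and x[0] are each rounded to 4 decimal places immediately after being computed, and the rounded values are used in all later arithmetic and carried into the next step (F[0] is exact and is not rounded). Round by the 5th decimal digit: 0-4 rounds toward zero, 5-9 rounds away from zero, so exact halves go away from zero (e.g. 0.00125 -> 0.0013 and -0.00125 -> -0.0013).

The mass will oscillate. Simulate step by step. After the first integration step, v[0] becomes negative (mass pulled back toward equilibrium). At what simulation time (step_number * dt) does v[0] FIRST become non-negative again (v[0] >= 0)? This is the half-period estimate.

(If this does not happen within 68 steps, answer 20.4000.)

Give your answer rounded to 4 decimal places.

Answer: 3.0000

Derivation:
Step 0: x=[5.4000] v=[0.0000]
Step 1: x=[5.3211] v=[-0.2629]
Step 2: x=[5.1712] v=[-0.4998]
Step 3: x=[4.9650] v=[-0.6875]
Step 4: x=[4.7228] v=[-0.8074]
Step 5: x=[4.4685] v=[-0.8478]
Step 6: x=[4.2271] v=[-0.8046]
Step 7: x=[4.0225] v=[-0.6821]
Step 8: x=[3.8748] v=[-0.4924]
Step 9: x=[3.7986] v=[-0.2541]
Step 10: x=[3.8014] v=[0.0092]
First v>=0 after going negative at step 10, time=3.0000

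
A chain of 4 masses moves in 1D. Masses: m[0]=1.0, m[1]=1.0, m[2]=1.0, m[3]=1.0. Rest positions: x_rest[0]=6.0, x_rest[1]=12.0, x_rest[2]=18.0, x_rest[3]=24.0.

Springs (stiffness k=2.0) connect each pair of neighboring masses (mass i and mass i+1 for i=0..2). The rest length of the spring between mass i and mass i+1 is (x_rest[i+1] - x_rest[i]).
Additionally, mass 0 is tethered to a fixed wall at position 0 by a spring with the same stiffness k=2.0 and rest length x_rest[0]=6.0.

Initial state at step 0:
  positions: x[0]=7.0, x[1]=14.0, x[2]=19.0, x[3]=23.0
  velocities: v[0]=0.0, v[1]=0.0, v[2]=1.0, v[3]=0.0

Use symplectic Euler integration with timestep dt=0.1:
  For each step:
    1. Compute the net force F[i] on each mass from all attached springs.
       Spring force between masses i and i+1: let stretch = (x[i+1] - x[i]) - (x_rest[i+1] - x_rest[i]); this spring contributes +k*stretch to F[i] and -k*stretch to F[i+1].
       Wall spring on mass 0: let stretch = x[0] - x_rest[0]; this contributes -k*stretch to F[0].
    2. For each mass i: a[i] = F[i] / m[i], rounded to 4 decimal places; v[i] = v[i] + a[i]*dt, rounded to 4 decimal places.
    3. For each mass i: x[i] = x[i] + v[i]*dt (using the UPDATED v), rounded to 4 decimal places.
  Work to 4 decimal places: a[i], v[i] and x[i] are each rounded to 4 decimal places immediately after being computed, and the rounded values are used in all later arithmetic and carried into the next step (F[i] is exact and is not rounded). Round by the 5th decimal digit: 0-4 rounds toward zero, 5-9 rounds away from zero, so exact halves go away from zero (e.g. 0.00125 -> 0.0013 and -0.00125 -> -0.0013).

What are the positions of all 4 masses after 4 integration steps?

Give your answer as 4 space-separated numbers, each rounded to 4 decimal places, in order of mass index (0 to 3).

Step 0: x=[7.0000 14.0000 19.0000 23.0000] v=[0.0000 0.0000 1.0000 0.0000]
Step 1: x=[7.0000 13.9600 19.0800 23.0400] v=[0.0000 -0.4000 0.8000 0.4000]
Step 2: x=[6.9992 13.8832 19.1368 23.1208] v=[-0.0080 -0.7680 0.5680 0.8080]
Step 3: x=[6.9961 13.7738 19.1682 23.2419] v=[-0.0310 -1.0941 0.3141 1.2112]
Step 4: x=[6.9886 13.6367 19.1732 23.4016] v=[-0.0747 -1.3708 0.0500 1.5965]

Answer: 6.9886 13.6367 19.1732 23.4016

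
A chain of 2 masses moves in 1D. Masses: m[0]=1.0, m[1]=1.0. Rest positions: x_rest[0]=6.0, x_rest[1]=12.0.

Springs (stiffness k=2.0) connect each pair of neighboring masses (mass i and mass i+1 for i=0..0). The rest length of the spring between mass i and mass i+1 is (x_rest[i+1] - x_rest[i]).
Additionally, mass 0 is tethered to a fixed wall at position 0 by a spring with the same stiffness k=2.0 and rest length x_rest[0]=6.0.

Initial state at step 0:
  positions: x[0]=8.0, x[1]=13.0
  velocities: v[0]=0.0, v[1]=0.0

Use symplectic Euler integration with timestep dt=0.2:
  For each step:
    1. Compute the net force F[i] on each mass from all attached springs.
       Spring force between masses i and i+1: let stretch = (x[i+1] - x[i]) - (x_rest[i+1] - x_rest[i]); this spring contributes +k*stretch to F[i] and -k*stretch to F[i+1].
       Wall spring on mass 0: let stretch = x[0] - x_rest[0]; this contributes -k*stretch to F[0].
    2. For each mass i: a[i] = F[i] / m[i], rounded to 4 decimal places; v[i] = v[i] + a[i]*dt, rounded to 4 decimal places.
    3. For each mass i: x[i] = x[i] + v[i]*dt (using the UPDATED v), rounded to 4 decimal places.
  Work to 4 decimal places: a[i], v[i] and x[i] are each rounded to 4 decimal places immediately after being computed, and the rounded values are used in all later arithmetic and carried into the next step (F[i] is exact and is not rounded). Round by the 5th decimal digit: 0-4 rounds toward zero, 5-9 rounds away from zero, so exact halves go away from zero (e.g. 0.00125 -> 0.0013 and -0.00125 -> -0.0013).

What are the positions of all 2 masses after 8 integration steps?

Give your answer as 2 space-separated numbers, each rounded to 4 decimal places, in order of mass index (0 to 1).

Answer: 5.3553 12.5847

Derivation:
Step 0: x=[8.0000 13.0000] v=[0.0000 0.0000]
Step 1: x=[7.7600 13.0800] v=[-1.2000 0.4000]
Step 2: x=[7.3248 13.2144] v=[-2.1760 0.6720]
Step 3: x=[6.7748 13.3576] v=[-2.7501 0.7162]
Step 4: x=[6.2094 13.4542] v=[-2.8269 0.4831]
Step 5: x=[5.7269 13.4512] v=[-2.4127 -0.0148]
Step 6: x=[5.4042 13.3103] v=[-1.6137 -0.7045]
Step 7: x=[5.2816 13.0169] v=[-0.6129 -1.4669]
Step 8: x=[5.3553 12.5847] v=[0.3686 -2.1610]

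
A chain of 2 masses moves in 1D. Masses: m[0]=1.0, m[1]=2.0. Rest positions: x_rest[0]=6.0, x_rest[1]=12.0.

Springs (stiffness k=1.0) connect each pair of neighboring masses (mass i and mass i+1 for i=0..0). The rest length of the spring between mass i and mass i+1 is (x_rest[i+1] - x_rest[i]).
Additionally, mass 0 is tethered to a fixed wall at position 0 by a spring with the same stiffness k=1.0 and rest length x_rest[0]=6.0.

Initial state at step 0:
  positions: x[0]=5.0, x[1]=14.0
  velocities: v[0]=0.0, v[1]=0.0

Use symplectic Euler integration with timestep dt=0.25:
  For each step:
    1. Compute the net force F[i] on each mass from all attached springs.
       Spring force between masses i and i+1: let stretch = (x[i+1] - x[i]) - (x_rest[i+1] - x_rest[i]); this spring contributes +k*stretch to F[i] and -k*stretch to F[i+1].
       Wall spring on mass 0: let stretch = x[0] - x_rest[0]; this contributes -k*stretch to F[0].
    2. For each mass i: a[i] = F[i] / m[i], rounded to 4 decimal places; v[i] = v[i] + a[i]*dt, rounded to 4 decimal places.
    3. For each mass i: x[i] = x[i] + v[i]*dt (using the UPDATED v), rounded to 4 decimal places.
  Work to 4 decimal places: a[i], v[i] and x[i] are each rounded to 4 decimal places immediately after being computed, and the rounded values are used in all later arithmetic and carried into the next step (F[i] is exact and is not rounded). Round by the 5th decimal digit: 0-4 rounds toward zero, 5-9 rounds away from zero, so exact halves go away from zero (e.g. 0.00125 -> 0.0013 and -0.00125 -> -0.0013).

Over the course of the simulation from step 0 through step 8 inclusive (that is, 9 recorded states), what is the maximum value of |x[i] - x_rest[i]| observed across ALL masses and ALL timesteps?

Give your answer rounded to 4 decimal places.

Answer: 2.3213

Derivation:
Step 0: x=[5.0000 14.0000] v=[0.0000 0.0000]
Step 1: x=[5.2500 13.9063] v=[1.0000 -0.3750]
Step 2: x=[5.7129 13.7295] v=[1.8516 -0.7071]
Step 3: x=[6.3198 13.4897] v=[2.4275 -0.9592]
Step 4: x=[6.9798 13.2133] v=[2.6400 -1.1055]
Step 5: x=[7.5932 12.9296] v=[2.4534 -1.1347]
Step 6: x=[8.0655 12.6667] v=[1.8892 -1.0518]
Step 7: x=[8.3213 12.4475] v=[1.0231 -0.8770]
Step 8: x=[8.3149 12.2868] v=[-0.0257 -0.6428]
Max displacement = 2.3213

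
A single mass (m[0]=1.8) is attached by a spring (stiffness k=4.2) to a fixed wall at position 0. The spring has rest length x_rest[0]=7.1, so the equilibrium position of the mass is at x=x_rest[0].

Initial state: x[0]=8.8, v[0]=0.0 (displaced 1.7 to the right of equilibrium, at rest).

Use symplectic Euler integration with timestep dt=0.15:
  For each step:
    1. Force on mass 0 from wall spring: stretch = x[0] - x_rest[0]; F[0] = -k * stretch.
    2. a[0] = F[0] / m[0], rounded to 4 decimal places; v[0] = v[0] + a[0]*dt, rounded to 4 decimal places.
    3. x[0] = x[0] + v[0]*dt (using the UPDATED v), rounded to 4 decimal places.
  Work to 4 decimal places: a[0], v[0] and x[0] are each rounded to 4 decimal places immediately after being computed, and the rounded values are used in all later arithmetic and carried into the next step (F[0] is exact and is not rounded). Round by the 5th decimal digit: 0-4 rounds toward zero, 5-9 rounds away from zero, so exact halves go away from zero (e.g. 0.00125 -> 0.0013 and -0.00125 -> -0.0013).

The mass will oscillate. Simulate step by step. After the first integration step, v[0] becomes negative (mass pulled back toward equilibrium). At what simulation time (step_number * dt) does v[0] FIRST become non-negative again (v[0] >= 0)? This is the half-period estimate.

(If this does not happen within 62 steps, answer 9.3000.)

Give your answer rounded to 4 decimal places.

Step 0: x=[8.8000] v=[0.0000]
Step 1: x=[8.7108] v=[-0.5950]
Step 2: x=[8.5370] v=[-1.1588]
Step 3: x=[8.2877] v=[-1.6618]
Step 4: x=[7.9761] v=[-2.0775]
Step 5: x=[7.6185] v=[-2.3841]
Step 6: x=[7.2337] v=[-2.5656]
Step 7: x=[6.8418] v=[-2.6124]
Step 8: x=[6.4635] v=[-2.5220]
Step 9: x=[6.1186] v=[-2.2992]
Step 10: x=[5.8252] v=[-1.9557]
Step 11: x=[5.5988] v=[-1.5095]
Step 12: x=[5.4512] v=[-0.9841]
Step 13: x=[5.3902] v=[-0.4070]
Step 14: x=[5.4189] v=[0.1914]
First v>=0 after going negative at step 14, time=2.1000

Answer: 2.1000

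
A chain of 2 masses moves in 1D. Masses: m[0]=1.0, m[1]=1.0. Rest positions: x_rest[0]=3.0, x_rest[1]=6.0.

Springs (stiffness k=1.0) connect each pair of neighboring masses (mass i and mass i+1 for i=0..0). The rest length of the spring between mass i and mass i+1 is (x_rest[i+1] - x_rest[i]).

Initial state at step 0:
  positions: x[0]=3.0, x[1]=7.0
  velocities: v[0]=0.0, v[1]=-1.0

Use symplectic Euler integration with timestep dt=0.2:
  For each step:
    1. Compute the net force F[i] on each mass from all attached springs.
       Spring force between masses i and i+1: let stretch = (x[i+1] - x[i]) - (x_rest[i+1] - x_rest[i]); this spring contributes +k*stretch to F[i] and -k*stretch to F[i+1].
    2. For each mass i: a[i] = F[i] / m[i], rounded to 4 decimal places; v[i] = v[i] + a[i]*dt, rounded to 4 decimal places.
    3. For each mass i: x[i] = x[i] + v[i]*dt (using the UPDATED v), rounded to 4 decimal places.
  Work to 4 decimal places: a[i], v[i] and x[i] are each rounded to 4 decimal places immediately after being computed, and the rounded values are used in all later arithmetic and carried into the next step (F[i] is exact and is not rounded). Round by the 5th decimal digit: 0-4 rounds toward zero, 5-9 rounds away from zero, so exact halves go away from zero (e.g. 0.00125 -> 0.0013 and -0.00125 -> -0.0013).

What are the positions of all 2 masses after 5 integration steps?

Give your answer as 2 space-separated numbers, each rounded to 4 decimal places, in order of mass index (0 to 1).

Answer: 3.3481 5.6519

Derivation:
Step 0: x=[3.0000 7.0000] v=[0.0000 -1.0000]
Step 1: x=[3.0400 6.7600] v=[0.2000 -1.2000]
Step 2: x=[3.1088 6.4912] v=[0.3440 -1.3440]
Step 3: x=[3.1929 6.2071] v=[0.4205 -1.4205]
Step 4: x=[3.2776 5.9224] v=[0.4233 -1.4233]
Step 5: x=[3.3481 5.6519] v=[0.3523 -1.3523]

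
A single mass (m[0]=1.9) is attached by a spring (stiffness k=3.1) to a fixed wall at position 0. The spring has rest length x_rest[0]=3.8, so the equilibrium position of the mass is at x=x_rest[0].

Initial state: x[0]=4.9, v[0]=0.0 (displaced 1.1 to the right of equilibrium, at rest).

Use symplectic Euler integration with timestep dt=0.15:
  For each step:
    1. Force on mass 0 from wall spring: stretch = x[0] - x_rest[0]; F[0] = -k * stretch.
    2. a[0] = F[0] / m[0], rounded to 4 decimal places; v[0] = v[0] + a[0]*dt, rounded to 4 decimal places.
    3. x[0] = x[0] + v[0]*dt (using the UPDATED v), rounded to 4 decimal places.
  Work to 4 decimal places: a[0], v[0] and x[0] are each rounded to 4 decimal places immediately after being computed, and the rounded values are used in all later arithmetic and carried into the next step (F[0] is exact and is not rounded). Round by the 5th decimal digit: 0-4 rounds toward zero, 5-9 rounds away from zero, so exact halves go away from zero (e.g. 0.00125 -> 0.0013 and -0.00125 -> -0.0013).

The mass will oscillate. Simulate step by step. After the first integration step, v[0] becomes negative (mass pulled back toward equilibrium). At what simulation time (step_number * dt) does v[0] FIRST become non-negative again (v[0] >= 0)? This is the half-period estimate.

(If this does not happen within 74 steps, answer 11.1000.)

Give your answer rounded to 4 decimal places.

Answer: 2.5500

Derivation:
Step 0: x=[4.9000] v=[0.0000]
Step 1: x=[4.8596] v=[-0.2692]
Step 2: x=[4.7803] v=[-0.5285]
Step 3: x=[4.6650] v=[-0.7684]
Step 4: x=[4.5180] v=[-0.9801]
Step 5: x=[4.3446] v=[-1.1558]
Step 6: x=[4.1512] v=[-1.2891]
Step 7: x=[3.9449] v=[-1.3751]
Step 8: x=[3.7333] v=[-1.4106]
Step 9: x=[3.5242] v=[-1.3943]
Step 10: x=[3.3252] v=[-1.3268]
Step 11: x=[3.1436] v=[-1.2106]
Step 12: x=[2.9861] v=[-1.0500]
Step 13: x=[2.8585] v=[-0.8508]
Step 14: x=[2.7654] v=[-0.6204]
Step 15: x=[2.7103] v=[-0.3672]
Step 16: x=[2.6952] v=[-0.1005]
Step 17: x=[2.7207] v=[0.1699]
First v>=0 after going negative at step 17, time=2.5500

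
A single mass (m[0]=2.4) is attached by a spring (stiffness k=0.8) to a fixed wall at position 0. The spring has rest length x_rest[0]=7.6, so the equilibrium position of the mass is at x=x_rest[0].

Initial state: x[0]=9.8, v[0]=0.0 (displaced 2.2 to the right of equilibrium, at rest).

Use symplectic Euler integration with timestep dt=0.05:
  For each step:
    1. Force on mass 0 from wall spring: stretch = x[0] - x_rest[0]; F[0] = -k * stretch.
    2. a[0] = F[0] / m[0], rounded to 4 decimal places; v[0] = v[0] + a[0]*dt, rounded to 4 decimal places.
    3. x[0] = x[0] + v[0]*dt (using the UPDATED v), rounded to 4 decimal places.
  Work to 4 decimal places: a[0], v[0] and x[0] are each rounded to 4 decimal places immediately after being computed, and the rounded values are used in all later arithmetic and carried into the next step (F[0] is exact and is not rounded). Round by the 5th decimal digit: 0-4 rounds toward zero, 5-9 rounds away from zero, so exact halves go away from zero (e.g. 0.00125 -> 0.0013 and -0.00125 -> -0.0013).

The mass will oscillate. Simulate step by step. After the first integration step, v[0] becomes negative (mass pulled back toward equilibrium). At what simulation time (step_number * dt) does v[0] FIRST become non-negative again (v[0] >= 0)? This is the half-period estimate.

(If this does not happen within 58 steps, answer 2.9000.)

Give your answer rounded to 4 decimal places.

Answer: 2.9000

Derivation:
Step 0: x=[9.8000] v=[0.0000]
Step 1: x=[9.7982] v=[-0.0367]
Step 2: x=[9.7945] v=[-0.0733]
Step 3: x=[9.7890] v=[-0.1099]
Step 4: x=[9.7817] v=[-0.1464]
Step 5: x=[9.7726] v=[-0.1828]
Step 6: x=[9.7617] v=[-0.2190]
Step 7: x=[9.7490] v=[-0.2550]
Step 8: x=[9.7345] v=[-0.2908]
Step 9: x=[9.7182] v=[-0.3264]
Step 10: x=[9.7001] v=[-0.3617]
Step 11: x=[9.6803] v=[-0.3967]
Step 12: x=[9.6587] v=[-0.4314]
Step 13: x=[9.6354] v=[-0.4657]
Step 14: x=[9.6104] v=[-0.4996]
Step 15: x=[9.5837] v=[-0.5331]
Step 16: x=[9.5554] v=[-0.5662]
Step 17: x=[9.5255] v=[-0.5988]
Step 18: x=[9.4940] v=[-0.6309]
Step 19: x=[9.4609] v=[-0.6625]
Step 20: x=[9.4262] v=[-0.6935]
Step 21: x=[9.3900] v=[-0.7239]
Step 22: x=[9.3523] v=[-0.7537]
Step 23: x=[9.3132] v=[-0.7829]
Step 24: x=[9.2726] v=[-0.8115]
Step 25: x=[9.2306] v=[-0.8394]
Step 26: x=[9.1873] v=[-0.8666]
Step 27: x=[9.1426] v=[-0.8931]
Step 28: x=[9.0967] v=[-0.9188]
Step 29: x=[9.0495] v=[-0.9437]
Step 30: x=[9.0011] v=[-0.9679]
Step 31: x=[8.9515] v=[-0.9913]
Step 32: x=[8.9008] v=[-1.0138]
Step 33: x=[8.8490] v=[-1.0355]
Step 34: x=[8.7962] v=[-1.0563]
Step 35: x=[8.7424] v=[-1.0762]
Step 36: x=[8.6876] v=[-1.0952]
Step 37: x=[8.6319] v=[-1.1133]
Step 38: x=[8.5754] v=[-1.1305]
Step 39: x=[8.5181] v=[-1.1468]
Step 40: x=[8.4600] v=[-1.1621]
Step 41: x=[8.4012] v=[-1.1764]
Step 42: x=[8.3417] v=[-1.1898]
Step 43: x=[8.2816] v=[-1.2022]
Step 44: x=[8.2209] v=[-1.2136]
Step 45: x=[8.1597] v=[-1.2240]
Step 46: x=[8.0980] v=[-1.2333]
Step 47: x=[8.0359] v=[-1.2416]
Step 48: x=[7.9735] v=[-1.2489]
Step 49: x=[7.9107] v=[-1.2551]
Step 50: x=[7.8477] v=[-1.2603]
Step 51: x=[7.7845] v=[-1.2644]
Step 52: x=[7.7211] v=[-1.2675]
Step 53: x=[7.6576] v=[-1.2695]
Step 54: x=[7.5941] v=[-1.2705]
Step 55: x=[7.5306] v=[-1.2704]
Step 56: x=[7.4671] v=[-1.2692]
Step 57: x=[7.4038] v=[-1.2670]
Step 58: x=[7.3406] v=[-1.2637]
v[0] did not become non-negative within 58 steps; using fallback time=2.9000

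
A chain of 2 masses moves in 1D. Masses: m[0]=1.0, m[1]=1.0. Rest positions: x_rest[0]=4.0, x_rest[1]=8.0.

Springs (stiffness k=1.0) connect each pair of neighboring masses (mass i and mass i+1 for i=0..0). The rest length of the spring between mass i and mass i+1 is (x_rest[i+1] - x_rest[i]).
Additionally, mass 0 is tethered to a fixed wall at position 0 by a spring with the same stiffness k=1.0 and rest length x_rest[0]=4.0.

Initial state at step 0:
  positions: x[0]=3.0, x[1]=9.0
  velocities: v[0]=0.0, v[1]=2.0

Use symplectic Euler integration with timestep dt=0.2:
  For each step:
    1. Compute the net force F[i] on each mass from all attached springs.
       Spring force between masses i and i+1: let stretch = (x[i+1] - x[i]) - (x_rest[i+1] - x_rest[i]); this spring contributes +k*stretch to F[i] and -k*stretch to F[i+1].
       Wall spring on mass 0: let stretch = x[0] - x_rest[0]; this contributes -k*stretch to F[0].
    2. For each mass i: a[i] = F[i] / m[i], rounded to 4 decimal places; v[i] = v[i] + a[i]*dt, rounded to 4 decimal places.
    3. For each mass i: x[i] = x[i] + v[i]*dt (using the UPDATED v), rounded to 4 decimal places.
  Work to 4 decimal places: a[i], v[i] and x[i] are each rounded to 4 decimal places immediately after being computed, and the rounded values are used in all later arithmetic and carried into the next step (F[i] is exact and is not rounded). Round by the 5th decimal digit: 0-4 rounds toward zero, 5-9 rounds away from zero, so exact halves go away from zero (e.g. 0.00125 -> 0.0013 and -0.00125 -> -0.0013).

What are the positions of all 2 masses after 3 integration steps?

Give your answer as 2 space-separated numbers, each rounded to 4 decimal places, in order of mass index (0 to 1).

Answer: 3.7194 9.6964

Derivation:
Step 0: x=[3.0000 9.0000] v=[0.0000 2.0000]
Step 1: x=[3.1200 9.3200] v=[0.6000 1.6000]
Step 2: x=[3.3632 9.5520] v=[1.2160 1.1600]
Step 3: x=[3.7194 9.6964] v=[1.7811 0.7222]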